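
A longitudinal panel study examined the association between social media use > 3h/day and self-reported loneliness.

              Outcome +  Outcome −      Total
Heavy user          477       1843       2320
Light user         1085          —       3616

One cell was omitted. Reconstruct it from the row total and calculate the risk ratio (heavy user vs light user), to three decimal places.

0.685

The missing cell is in the unexposed row: 3616 − 1085 = 2531.
So a = 477, b = 1843, c = 1085, d = 2531.
RR = [a/(a+b)] / [c/(c+d)] = (477/2320) / (1085/3616) = 0.20560/0.30006 = 0.68522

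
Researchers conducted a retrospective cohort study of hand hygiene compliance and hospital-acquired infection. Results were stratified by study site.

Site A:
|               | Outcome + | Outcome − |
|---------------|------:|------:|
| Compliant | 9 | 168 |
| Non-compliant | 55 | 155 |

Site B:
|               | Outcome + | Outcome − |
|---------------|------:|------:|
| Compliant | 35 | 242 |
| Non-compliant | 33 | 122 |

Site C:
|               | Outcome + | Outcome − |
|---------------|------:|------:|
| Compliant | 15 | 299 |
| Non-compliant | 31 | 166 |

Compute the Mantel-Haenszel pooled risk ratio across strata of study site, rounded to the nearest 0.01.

RR_MH = Σ(aᵢ·n₀ᵢ/nᵢ) / Σ(cᵢ·n₁ᵢ/nᵢ), with n₁ᵢ = aᵢ+bᵢ (exposed), n₀ᵢ = cᵢ+dᵢ (unexposed), nᵢ = n₁ᵢ+n₀ᵢ.
Stratum 1 (Site A): n₁ = 177, n₀ = 210, n = 387; a·n₀/n = 9·210/387 = 4.8837; c·n₁/n = 55·177/387 = 25.1550
Stratum 2 (Site B): n₁ = 277, n₀ = 155, n = 432; a·n₀/n = 35·155/432 = 12.5579; c·n₁/n = 33·277/432 = 21.1597
Stratum 3 (Site C): n₁ = 314, n₀ = 197, n = 511; a·n₀/n = 15·197/511 = 5.7828; c·n₁/n = 31·314/511 = 19.0489
RR_MH = (4.8837 + 12.5579 + 5.7828) / (25.1550 + 21.1597 + 19.0489) = 23.2244 / 65.3637 = 0.35531

0.36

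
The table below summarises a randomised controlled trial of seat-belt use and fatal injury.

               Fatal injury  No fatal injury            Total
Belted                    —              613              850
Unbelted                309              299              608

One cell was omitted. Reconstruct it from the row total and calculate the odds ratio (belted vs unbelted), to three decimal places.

The missing cell is in the exposed row: 850 − 613 = 237.
So a = 237, b = 613, c = 309, d = 299.
OR = (a·d)/(b·c) = (237 × 299) / (613 × 309) = 70863 / 189417 = 0.37411

0.374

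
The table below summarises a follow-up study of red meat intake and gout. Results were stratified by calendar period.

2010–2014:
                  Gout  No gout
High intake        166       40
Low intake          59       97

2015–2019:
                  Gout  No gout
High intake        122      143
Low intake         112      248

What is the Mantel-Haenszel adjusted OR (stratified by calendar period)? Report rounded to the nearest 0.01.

2.89

OR_MH = Σ(aᵢdᵢ/nᵢ) / Σ(bᵢcᵢ/nᵢ), where nᵢ is the stratum total.
Stratum 1 (2010–2014): n = 362; a·d/n = 166·97/362 = 44.4807; b·c/n = 40·59/362 = 6.5193
Stratum 2 (2015–2019): n = 625; a·d/n = 122·248/625 = 48.4096; b·c/n = 143·112/625 = 25.6256
OR_MH = (44.4807 + 48.4096) / (6.5193 + 25.6256) = 92.8903 / 32.1449 = 2.88973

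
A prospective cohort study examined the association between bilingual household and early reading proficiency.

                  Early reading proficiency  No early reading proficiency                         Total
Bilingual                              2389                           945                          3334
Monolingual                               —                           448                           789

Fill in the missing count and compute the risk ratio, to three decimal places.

1.658

The missing cell is in the unexposed row: 789 − 448 = 341.
So a = 2389, b = 945, c = 341, d = 448.
RR = [a/(a+b)] / [c/(c+d)] = (2389/3334) / (341/789) = 0.71656/0.43219 = 1.65796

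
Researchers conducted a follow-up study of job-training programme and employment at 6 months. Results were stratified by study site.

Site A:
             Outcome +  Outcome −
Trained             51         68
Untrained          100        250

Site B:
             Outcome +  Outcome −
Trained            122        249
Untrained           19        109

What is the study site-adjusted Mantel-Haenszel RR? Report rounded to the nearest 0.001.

1.756

RR_MH = Σ(aᵢ·n₀ᵢ/nᵢ) / Σ(cᵢ·n₁ᵢ/nᵢ), with n₁ᵢ = aᵢ+bᵢ (exposed), n₀ᵢ = cᵢ+dᵢ (unexposed), nᵢ = n₁ᵢ+n₀ᵢ.
Stratum 1 (Site A): n₁ = 119, n₀ = 350, n = 469; a·n₀/n = 51·350/469 = 38.0597; c·n₁/n = 100·119/469 = 25.3731
Stratum 2 (Site B): n₁ = 371, n₀ = 128, n = 499; a·n₀/n = 122·128/499 = 31.2946; c·n₁/n = 19·371/499 = 14.1263
RR_MH = (38.0597 + 31.2946) / (25.3731 + 14.1263) = 69.3543 / 39.4994 = 1.75583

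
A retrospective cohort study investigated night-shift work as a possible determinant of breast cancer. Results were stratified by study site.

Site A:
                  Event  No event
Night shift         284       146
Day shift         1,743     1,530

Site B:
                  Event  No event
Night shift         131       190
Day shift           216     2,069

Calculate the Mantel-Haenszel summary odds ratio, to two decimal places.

OR_MH = Σ(aᵢdᵢ/nᵢ) / Σ(bᵢcᵢ/nᵢ), where nᵢ is the stratum total.
Stratum 1 (Site A): n = 3703; a·d/n = 284·1530/3703 = 117.3427; b·c/n = 146·1743/3703 = 68.7221
Stratum 2 (Site B): n = 2606; a·d/n = 131·2069/2606 = 104.0058; b·c/n = 190·216/2606 = 15.7483
OR_MH = (117.3427 + 104.0058) / (68.7221 + 15.7483) = 221.3485 / 84.4704 = 2.62043

2.62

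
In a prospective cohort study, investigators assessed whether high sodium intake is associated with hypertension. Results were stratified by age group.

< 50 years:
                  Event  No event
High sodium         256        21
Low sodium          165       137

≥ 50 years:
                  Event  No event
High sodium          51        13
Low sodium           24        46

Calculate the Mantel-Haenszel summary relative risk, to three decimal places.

1.772

RR_MH = Σ(aᵢ·n₀ᵢ/nᵢ) / Σ(cᵢ·n₁ᵢ/nᵢ), with n₁ᵢ = aᵢ+bᵢ (exposed), n₀ᵢ = cᵢ+dᵢ (unexposed), nᵢ = n₁ᵢ+n₀ᵢ.
Stratum 1 (< 50 years): n₁ = 277, n₀ = 302, n = 579; a·n₀/n = 256·302/579 = 133.5268; c·n₁/n = 165·277/579 = 78.9378
Stratum 2 (≥ 50 years): n₁ = 64, n₀ = 70, n = 134; a·n₀/n = 51·70/134 = 26.6418; c·n₁/n = 24·64/134 = 11.4627
RR_MH = (133.5268 + 26.6418) / (78.9378 + 11.4627) = 160.1686 / 90.4005 = 1.77177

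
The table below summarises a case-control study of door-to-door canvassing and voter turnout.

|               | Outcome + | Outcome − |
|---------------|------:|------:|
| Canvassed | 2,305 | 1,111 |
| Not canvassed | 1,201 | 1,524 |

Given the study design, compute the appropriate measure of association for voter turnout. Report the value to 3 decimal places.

2.633

Cells: a = 2305, b = 1111, c = 1201, d = 1524.
This is a case-control study: participants were sampled on outcome status, so risks in the source population cannot be estimated directly — relative risk is not valid here. The odds ratio is the appropriate measure.
OR = (a·d)/(b·c) = (2305 × 1524) / (1111 × 1201) = 3512820 / 1334311 = 2.63268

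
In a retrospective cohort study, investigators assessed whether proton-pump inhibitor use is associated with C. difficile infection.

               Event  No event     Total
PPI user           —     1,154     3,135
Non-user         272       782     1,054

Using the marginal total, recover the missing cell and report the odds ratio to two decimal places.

The missing cell is in the exposed row: 3135 − 1154 = 1981.
So a = 1981, b = 1154, c = 272, d = 782.
OR = (a·d)/(b·c) = (1981 × 782) / (1154 × 272) = 1549142 / 313888 = 4.93533

4.94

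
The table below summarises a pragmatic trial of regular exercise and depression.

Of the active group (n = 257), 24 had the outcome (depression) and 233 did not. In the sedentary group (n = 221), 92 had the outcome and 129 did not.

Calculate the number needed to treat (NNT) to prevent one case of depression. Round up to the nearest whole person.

Risk in treated group = 24/257 = 0.09339; risk in control = 92/221 = 0.41629.
Absolute risk reduction = 0.41629 − 0.09339 = 0.32290
NNT = 1 / ARR = 1 / 0.32290 = 3.097 → round up → 4

4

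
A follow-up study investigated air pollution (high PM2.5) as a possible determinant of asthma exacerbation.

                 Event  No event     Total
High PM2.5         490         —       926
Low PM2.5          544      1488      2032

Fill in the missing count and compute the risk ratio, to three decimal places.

1.977

The missing cell is in the exposed row: 926 − 490 = 436.
So a = 490, b = 436, c = 544, d = 1488.
RR = [a/(a+b)] / [c/(c+d)] = (490/926) / (544/2032) = 0.52916/0.26772 = 1.97656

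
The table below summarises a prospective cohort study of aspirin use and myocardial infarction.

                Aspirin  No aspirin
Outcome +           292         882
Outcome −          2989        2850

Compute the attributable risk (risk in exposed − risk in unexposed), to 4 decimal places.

Reading the table with exposure as columns: a = 292 (Aspirin, case), b = 2989 (Aspirin, non-case), c = 882 (No aspirin, case), d = 2850.
Risk in exposed = 292/3281 = 0.088997; risk in unexposed = 882/3732 = 0.236334.
Risk difference = 0.088997 − 0.236334 = -0.147337

-0.1473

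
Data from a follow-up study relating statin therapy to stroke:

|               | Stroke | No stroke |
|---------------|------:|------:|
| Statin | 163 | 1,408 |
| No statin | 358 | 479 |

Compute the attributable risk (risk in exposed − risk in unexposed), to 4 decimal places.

-0.3240

Cells: a = 163, b = 1408, c = 358, d = 479.
Risk in exposed = 163/1571 = 0.103756; risk in unexposed = 358/837 = 0.427718.
Risk difference = 0.103756 − 0.427718 = -0.323962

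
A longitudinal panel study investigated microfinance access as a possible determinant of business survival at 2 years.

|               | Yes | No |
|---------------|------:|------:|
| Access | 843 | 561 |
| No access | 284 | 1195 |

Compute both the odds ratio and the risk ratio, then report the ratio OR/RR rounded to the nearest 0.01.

2.02

Cells: a = 843, b = 561, c = 284, d = 1195.
OR = (843·1195)/(561·284) = 1007385/159324 = 6.32287
Risk in exposed = 843/1404 = 0.60043; risk in unexposed = 284/1479 = 0.19202; RR = 3.12687
OR/RR = 6.32287 / 3.12687 = 2.02211
The outcome is not rare, so the OR lies further from 1 than the RR.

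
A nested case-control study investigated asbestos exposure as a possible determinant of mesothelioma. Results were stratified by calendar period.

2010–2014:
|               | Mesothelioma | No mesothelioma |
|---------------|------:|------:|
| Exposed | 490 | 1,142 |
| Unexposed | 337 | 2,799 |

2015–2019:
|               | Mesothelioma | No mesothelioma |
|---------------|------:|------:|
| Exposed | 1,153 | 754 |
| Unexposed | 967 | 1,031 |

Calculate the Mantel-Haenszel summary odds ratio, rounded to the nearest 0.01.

2.21

OR_MH = Σ(aᵢdᵢ/nᵢ) / Σ(bᵢcᵢ/nᵢ), where nᵢ is the stratum total.
Stratum 1 (2010–2014): n = 4768; a·d/n = 490·2799/4768 = 287.6489; b·c/n = 1142·337/4768 = 80.7160
Stratum 2 (2015–2019): n = 3905; a·d/n = 1153·1031/3905 = 304.4156; b·c/n = 754·967/3905 = 186.7140
OR_MH = (287.6489 + 304.4156) / (80.7160 + 186.7140) = 592.0645 / 267.4300 = 2.21390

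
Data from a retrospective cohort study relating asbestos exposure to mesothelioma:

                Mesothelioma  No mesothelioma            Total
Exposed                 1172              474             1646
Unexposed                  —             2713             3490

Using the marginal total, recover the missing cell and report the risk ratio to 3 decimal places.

3.198

The missing cell is in the unexposed row: 3490 − 2713 = 777.
So a = 1172, b = 474, c = 777, d = 2713.
RR = [a/(a+b)] / [c/(c+d)] = (1172/1646) / (777/3490) = 0.71203/0.22264 = 3.19817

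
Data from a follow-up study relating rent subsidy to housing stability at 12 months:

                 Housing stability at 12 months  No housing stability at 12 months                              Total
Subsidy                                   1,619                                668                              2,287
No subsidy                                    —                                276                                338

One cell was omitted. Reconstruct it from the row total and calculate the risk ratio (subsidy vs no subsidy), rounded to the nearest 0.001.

The missing cell is in the unexposed row: 338 − 276 = 62.
So a = 1619, b = 668, c = 62, d = 276.
RR = [a/(a+b)] / [c/(c+d)] = (1619/2287) / (62/338) = 0.70791/0.18343 = 3.85927

3.859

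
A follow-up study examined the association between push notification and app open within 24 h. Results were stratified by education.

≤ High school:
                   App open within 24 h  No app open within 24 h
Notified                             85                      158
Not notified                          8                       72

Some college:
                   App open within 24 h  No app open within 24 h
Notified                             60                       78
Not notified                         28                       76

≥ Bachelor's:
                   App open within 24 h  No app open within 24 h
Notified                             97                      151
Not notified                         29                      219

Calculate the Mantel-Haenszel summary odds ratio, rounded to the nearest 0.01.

3.70

OR_MH = Σ(aᵢdᵢ/nᵢ) / Σ(bᵢcᵢ/nᵢ), where nᵢ is the stratum total.
Stratum 1 (≤ High school): n = 323; a·d/n = 85·72/323 = 18.9474; b·c/n = 158·8/323 = 3.9133
Stratum 2 (Some college): n = 242; a·d/n = 60·76/242 = 18.8430; b·c/n = 78·28/242 = 9.0248
Stratum 3 (≥ Bachelor's): n = 496; a·d/n = 97·219/496 = 42.8286; b·c/n = 151·29/496 = 8.8286
OR_MH = (18.9474 + 18.8430 + 42.8286) / (3.9133 + 9.0248 + 8.8286) = 80.6190 / 21.7667 = 3.70377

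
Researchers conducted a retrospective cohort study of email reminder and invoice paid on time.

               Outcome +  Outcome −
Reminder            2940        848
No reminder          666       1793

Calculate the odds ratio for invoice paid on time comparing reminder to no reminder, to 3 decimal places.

9.334

Cells: a = 2940, b = 848, c = 666, d = 1793.
OR = (a·d)/(b·c) = (2940 × 1793) / (848 × 666) = 5271420 / 564768 = 9.33378
The odds of invoice paid on time are about 9.33 times as high in the reminder group.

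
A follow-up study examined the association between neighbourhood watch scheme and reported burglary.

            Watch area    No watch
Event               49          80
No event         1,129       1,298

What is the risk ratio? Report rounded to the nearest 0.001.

0.716

Reading the table with exposure as columns: a = 49 (Watch area, case), b = 1129 (Watch area, non-case), c = 80 (No watch, case), d = 1298.
Risk in exposed = 49/1178 = 0.04160; risk in unexposed = 80/1378 = 0.05806.
RR = 0.04160 / 0.05806 = 0.71649
The risk is 28% lower among the exposed than among the unexposed.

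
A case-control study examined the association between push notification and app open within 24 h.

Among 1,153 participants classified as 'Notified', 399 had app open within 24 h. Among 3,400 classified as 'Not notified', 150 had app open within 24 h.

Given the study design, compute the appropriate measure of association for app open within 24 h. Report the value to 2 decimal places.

From the description: a = 399, b = 754, c = 150, d = 3250.
This is a case-control study: participants were sampled on outcome status, so risks in the source population cannot be estimated directly — relative risk is not valid here. The odds ratio is the appropriate measure.
OR = (a·d)/(b·c) = (399 × 3250) / (754 × 150) = 1296750 / 113100 = 11.46552

11.47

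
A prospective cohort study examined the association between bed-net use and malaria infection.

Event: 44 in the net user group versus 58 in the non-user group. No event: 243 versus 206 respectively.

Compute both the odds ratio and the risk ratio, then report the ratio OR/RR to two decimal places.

From the description: a = 44, b = 243, c = 58, d = 206.
OR = (44·206)/(243·58) = 9064/14094 = 0.64311
Risk in exposed = 44/287 = 0.15331; risk in unexposed = 58/264 = 0.21970; RR = 0.69783
OR/RR = 0.64311 / 0.69783 = 0.92159
The outcome is not rare, so the OR lies further from 1 than the RR.

0.92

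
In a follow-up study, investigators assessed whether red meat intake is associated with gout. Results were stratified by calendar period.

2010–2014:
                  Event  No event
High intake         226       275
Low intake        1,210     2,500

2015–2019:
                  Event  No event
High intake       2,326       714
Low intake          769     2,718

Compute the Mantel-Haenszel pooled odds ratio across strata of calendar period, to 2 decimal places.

6.76

OR_MH = Σ(aᵢdᵢ/nᵢ) / Σ(bᵢcᵢ/nᵢ), where nᵢ is the stratum total.
Stratum 1 (2010–2014): n = 4211; a·d/n = 226·2500/4211 = 134.1724; b·c/n = 275·1210/4211 = 79.0192
Stratum 2 (2015–2019): n = 6527; a·d/n = 2326·2718/6527 = 968.6024; b·c/n = 714·769/6527 = 84.1223
OR_MH = (134.1724 + 968.6024) / (79.0192 + 84.1223) = 1102.7748 / 163.1415 = 6.75962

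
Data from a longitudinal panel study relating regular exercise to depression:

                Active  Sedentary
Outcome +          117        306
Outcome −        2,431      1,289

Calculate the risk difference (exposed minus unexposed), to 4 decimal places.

Reading the table with exposure as columns: a = 117 (Active, case), b = 2431 (Active, non-case), c = 306 (Sedentary, case), d = 1289.
Risk in exposed = 117/2548 = 0.045918; risk in unexposed = 306/1595 = 0.191850.
Risk difference = 0.045918 − 0.191850 = -0.145931

-0.1459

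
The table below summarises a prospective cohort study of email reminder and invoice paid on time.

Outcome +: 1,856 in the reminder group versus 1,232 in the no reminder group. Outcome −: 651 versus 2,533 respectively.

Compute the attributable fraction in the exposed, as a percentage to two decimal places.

From the description: a = 1856, b = 651, c = 1232, d = 2533.
Risk in exposed = 1856/2507 = 0.74033; risk in unexposed = 1232/3765 = 0.32722.
RR = 0.74033/0.32722 = 2.26244
AR% = (RR − 1)/RR × 100 = (2.26244 − 1)/2.26244 × 100 = 55.8000%

55.80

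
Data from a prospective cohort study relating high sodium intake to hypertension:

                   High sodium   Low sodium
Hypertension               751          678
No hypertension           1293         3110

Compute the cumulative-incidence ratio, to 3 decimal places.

2.053

Reading the table with exposure as columns: a = 751 (High sodium, case), b = 1293 (High sodium, non-case), c = 678 (Low sodium, case), d = 3110.
Risk in exposed = 751/2044 = 0.36742; risk in unexposed = 678/3788 = 0.17899.
RR = 0.36742 / 0.17899 = 2.05277
The risk among the exposed is 2.05 times that among the unexposed.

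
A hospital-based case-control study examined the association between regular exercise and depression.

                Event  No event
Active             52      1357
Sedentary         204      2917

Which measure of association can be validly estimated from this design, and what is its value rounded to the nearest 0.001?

Cells: a = 52, b = 1357, c = 204, d = 2917.
This is a hospital-based case-control study: participants were sampled on outcome status, so risks in the source population cannot be estimated directly — relative risk is not valid here. The odds ratio is the appropriate measure.
OR = (a·d)/(b·c) = (52 × 2917) / (1357 × 204) = 151684 / 276828 = 0.54794

0.548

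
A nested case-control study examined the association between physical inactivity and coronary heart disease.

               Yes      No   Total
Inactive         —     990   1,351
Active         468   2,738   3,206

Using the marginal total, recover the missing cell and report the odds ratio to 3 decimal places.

2.133

The missing cell is in the exposed row: 1351 − 990 = 361.
So a = 361, b = 990, c = 468, d = 2738.
OR = (a·d)/(b·c) = (361 × 2738) / (990 × 468) = 988418 / 463320 = 2.13334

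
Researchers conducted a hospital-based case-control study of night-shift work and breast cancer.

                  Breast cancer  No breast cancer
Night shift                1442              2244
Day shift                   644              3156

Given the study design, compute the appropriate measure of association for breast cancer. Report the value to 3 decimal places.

Cells: a = 1442, b = 2244, c = 644, d = 3156.
This is a hospital-based case-control study: participants were sampled on outcome status, so risks in the source population cannot be estimated directly — relative risk is not valid here. The odds ratio is the appropriate measure.
OR = (a·d)/(b·c) = (1442 × 3156) / (2244 × 644) = 4550952 / 1445136 = 3.14915

3.149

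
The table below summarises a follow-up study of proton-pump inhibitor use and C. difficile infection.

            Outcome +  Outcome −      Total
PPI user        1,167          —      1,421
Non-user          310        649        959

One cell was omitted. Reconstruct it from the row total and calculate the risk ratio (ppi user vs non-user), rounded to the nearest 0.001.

2.541

The missing cell is in the exposed row: 1421 − 1167 = 254.
So a = 1167, b = 254, c = 310, d = 649.
RR = [a/(a+b)] / [c/(c+d)] = (1167/1421) / (310/959) = 0.82125/0.32325 = 2.54058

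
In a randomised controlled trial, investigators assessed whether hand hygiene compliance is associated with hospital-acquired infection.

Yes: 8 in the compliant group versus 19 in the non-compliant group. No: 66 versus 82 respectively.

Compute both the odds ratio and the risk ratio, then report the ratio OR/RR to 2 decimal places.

From the description: a = 8, b = 66, c = 19, d = 82.
OR = (8·82)/(66·19) = 656/1254 = 0.52313
Risk in exposed = 8/74 = 0.10811; risk in unexposed = 19/101 = 0.18812; RR = 0.57468
OR/RR = 0.52313 / 0.57468 = 0.91029
The outcome is not rare, so the OR lies further from 1 than the RR.

0.91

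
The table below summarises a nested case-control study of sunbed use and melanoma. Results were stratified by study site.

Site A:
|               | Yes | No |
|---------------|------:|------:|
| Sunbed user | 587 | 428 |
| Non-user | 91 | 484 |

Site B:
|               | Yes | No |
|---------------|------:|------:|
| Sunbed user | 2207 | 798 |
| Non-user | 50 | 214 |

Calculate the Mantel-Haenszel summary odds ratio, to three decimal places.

OR_MH = Σ(aᵢdᵢ/nᵢ) / Σ(bᵢcᵢ/nᵢ), where nᵢ is the stratum total.
Stratum 1 (Site A): n = 1590; a·d/n = 587·484/1590 = 178.6843; b·c/n = 428·91/1590 = 24.4956
Stratum 2 (Site B): n = 3269; a·d/n = 2207·214/3269 = 144.4778; b·c/n = 798·50/3269 = 12.2056
OR_MH = (178.6843 + 144.4778) / (24.4956 + 12.2056) = 323.1621 / 36.7012 = 8.80523

8.805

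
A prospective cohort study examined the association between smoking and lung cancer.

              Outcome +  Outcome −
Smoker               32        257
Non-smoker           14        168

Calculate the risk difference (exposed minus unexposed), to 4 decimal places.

Cells: a = 32, b = 257, c = 14, d = 168.
Risk in exposed = 32/289 = 0.110727; risk in unexposed = 14/182 = 0.076923.
Risk difference = 0.110727 − 0.076923 = 0.033804

0.0338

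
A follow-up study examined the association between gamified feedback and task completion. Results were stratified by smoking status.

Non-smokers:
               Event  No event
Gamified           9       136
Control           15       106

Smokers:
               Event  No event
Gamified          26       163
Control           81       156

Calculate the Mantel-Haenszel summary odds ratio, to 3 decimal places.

OR_MH = Σ(aᵢdᵢ/nᵢ) / Σ(bᵢcᵢ/nᵢ), where nᵢ is the stratum total.
Stratum 1 (Non-smokers): n = 266; a·d/n = 9·106/266 = 3.5865; b·c/n = 136·15/266 = 7.6692
Stratum 2 (Smokers): n = 426; a·d/n = 26·156/426 = 9.5211; b·c/n = 163·81/426 = 30.9930
OR_MH = (3.5865 + 9.5211) / (7.6692 + 30.9930) = 13.1076 / 38.6621 = 0.33903

0.339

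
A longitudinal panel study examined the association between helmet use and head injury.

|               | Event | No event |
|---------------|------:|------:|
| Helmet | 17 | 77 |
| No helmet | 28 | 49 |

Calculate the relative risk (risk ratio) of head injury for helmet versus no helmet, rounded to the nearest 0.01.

Cells: a = 17, b = 77, c = 28, d = 49.
Risk in exposed = 17/94 = 0.18085; risk in unexposed = 28/77 = 0.36364.
RR = 0.18085 / 0.36364 = 0.49734
The risk is 50% lower among the exposed than among the unexposed.

0.50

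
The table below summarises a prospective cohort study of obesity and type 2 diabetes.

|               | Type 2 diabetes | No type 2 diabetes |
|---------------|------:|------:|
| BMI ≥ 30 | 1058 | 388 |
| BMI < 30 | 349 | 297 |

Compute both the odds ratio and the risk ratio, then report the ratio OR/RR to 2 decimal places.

1.71

Cells: a = 1058, b = 388, c = 349, d = 297.
OR = (1058·297)/(388·349) = 314226/135412 = 2.32052
Risk in exposed = 1058/1446 = 0.73167; risk in unexposed = 349/646 = 0.54025; RR = 1.35433
OR/RR = 2.32052 / 1.35433 = 1.71341
The outcome is not rare, so the OR lies further from 1 than the RR.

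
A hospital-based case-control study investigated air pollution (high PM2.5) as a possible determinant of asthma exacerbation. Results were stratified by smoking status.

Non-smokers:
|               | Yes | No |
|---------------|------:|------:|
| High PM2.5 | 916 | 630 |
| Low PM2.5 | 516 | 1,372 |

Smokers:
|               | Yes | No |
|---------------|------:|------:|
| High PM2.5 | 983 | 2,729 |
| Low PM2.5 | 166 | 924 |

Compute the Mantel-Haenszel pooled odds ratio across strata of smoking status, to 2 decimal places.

2.94

OR_MH = Σ(aᵢdᵢ/nᵢ) / Σ(bᵢcᵢ/nᵢ), where nᵢ is the stratum total.
Stratum 1 (Non-smokers): n = 3434; a·d/n = 916·1372/3434 = 365.9732; b·c/n = 630·516/3434 = 94.6651
Stratum 2 (Smokers): n = 4802; a·d/n = 983·924/4802 = 189.1487; b·c/n = 2729·166/4802 = 94.3386
OR_MH = (365.9732 + 189.1487) / (94.6651 + 94.3386) = 555.1219 / 189.0037 = 2.93710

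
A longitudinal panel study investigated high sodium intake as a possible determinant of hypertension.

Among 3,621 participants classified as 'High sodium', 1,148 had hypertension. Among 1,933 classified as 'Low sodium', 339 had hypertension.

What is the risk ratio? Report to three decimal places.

From the description: a = 1148, b = 2473, c = 339, d = 1594.
Risk in exposed = 1148/3621 = 0.31704; risk in unexposed = 339/1933 = 0.17538.
RR = 0.31704 / 0.17538 = 1.80778
The risk among the exposed is 1.81 times that among the unexposed.

1.808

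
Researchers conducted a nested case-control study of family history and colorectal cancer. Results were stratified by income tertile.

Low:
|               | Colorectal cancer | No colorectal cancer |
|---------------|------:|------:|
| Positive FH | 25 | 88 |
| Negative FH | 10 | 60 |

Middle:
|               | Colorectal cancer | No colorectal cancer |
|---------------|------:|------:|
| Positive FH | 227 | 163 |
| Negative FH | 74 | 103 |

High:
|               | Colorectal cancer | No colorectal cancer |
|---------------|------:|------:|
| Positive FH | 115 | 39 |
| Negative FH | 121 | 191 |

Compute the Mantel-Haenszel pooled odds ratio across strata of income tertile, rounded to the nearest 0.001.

2.667

OR_MH = Σ(aᵢdᵢ/nᵢ) / Σ(bᵢcᵢ/nᵢ), where nᵢ is the stratum total.
Stratum 1 (Low): n = 183; a·d/n = 25·60/183 = 8.1967; b·c/n = 88·10/183 = 4.8087
Stratum 2 (Middle): n = 567; a·d/n = 227·103/567 = 41.2363; b·c/n = 163·74/567 = 21.2734
Stratum 3 (High): n = 466; a·d/n = 115·191/466 = 47.1352; b·c/n = 39·121/466 = 10.1266
OR_MH = (8.1967 + 41.2363 + 47.1352) / (4.8087 + 21.2734 + 10.1266) = 96.5682 / 36.2087 = 2.66699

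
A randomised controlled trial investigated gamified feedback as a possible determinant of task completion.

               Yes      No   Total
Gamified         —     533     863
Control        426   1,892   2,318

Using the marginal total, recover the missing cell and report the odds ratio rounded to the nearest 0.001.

2.750

The missing cell is in the exposed row: 863 − 533 = 330.
So a = 330, b = 533, c = 426, d = 1892.
OR = (a·d)/(b·c) = (330 × 1892) / (533 × 426) = 624360 / 227058 = 2.74978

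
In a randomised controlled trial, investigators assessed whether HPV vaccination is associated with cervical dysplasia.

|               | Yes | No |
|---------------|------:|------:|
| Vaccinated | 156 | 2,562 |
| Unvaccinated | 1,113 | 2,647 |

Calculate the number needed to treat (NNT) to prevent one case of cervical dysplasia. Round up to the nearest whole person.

Risk in treated group = 156/2718 = 0.05740; risk in control = 1113/3760 = 0.29601.
Absolute risk reduction = 0.29601 − 0.05740 = 0.23862
NNT = 1 / ARR = 1 / 0.23862 = 4.191 → round up → 5

5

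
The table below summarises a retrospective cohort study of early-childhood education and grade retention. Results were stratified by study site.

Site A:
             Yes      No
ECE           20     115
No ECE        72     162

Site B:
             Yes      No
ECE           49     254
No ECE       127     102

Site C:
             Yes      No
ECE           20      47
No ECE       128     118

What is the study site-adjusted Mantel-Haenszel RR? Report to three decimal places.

0.393

RR_MH = Σ(aᵢ·n₀ᵢ/nᵢ) / Σ(cᵢ·n₁ᵢ/nᵢ), with n₁ᵢ = aᵢ+bᵢ (exposed), n₀ᵢ = cᵢ+dᵢ (unexposed), nᵢ = n₁ᵢ+n₀ᵢ.
Stratum 1 (Site A): n₁ = 135, n₀ = 234, n = 369; a·n₀/n = 20·234/369 = 12.6829; c·n₁/n = 72·135/369 = 26.3415
Stratum 2 (Site B): n₁ = 303, n₀ = 229, n = 532; a·n₀/n = 49·229/532 = 21.0921; c·n₁/n = 127·303/532 = 72.3327
Stratum 3 (Site C): n₁ = 67, n₀ = 246, n = 313; a·n₀/n = 20·246/313 = 15.7188; c·n₁/n = 128·67/313 = 27.3994
RR_MH = (12.6829 + 21.0921 + 15.7188) / (26.3415 + 72.3327 + 27.3994) = 49.4939 / 126.0735 = 0.39258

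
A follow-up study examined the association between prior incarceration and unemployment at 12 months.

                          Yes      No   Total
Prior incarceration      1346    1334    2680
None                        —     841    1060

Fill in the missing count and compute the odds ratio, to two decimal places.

The missing cell is in the unexposed row: 1060 − 841 = 219.
So a = 1346, b = 1334, c = 219, d = 841.
OR = (a·d)/(b·c) = (1346 × 841) / (1334 × 219) = 1131986 / 292146 = 3.87473

3.87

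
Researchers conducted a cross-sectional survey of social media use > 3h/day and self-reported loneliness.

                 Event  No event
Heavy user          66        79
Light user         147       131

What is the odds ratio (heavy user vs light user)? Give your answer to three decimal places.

Cells: a = 66, b = 79, c = 147, d = 131.
OR = (a·d)/(b·c) = (66 × 131) / (79 × 147) = 8646 / 11613 = 0.74451
Exposure is associated with lower odds of self-reported loneliness (OR = 0.74 < 1).

0.745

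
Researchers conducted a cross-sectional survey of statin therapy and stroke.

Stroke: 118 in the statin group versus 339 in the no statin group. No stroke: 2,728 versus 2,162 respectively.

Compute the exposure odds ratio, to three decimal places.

0.276

From the description: a = 118, b = 2728, c = 339, d = 2162.
OR = (a·d)/(b·c) = (118 × 2162) / (2728 × 339) = 255116 / 924792 = 0.27586
Exposure is associated with lower odds of stroke (OR = 0.28 < 1).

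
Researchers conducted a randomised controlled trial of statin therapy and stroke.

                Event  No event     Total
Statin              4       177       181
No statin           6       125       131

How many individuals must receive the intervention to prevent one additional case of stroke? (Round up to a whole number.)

Risk in treated group = 4/181 = 0.02210; risk in control = 6/131 = 0.04580.
Absolute risk reduction = 0.04580 − 0.02210 = 0.02370
NNT = 1 / ARR = 1 / 0.02370 = 42.190 → round up → 43

43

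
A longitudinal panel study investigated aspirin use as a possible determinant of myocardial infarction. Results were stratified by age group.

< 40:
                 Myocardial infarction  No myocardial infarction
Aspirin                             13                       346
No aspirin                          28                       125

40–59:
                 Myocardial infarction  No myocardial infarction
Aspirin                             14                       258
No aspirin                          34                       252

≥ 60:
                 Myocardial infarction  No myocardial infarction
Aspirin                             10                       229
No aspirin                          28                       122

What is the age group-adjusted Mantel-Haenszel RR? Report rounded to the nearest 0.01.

0.28

RR_MH = Σ(aᵢ·n₀ᵢ/nᵢ) / Σ(cᵢ·n₁ᵢ/nᵢ), with n₁ᵢ = aᵢ+bᵢ (exposed), n₀ᵢ = cᵢ+dᵢ (unexposed), nᵢ = n₁ᵢ+n₀ᵢ.
Stratum 1 (< 40): n₁ = 359, n₀ = 153, n = 512; a·n₀/n = 13·153/512 = 3.8848; c·n₁/n = 28·359/512 = 19.6328
Stratum 2 (40–59): n₁ = 272, n₀ = 286, n = 558; a·n₀/n = 14·286/558 = 7.1756; c·n₁/n = 34·272/558 = 16.5735
Stratum 3 (≥ 60): n₁ = 239, n₀ = 150, n = 389; a·n₀/n = 10·150/389 = 3.8560; c·n₁/n = 28·239/389 = 17.2031
RR_MH = (3.8848 + 7.1756 + 3.8560) / (19.6328 + 16.5735 + 17.2031) = 14.9164 / 53.4094 = 0.27928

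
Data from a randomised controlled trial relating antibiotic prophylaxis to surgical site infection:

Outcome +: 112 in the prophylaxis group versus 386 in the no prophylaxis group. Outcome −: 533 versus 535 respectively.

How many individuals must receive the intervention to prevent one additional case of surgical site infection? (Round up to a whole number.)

5

Risk in treated group = 112/645 = 0.17364; risk in control = 386/921 = 0.41911.
Absolute risk reduction = 0.41911 − 0.17364 = 0.24547
NNT = 1 / ARR = 1 / 0.24547 = 4.074 → round up → 5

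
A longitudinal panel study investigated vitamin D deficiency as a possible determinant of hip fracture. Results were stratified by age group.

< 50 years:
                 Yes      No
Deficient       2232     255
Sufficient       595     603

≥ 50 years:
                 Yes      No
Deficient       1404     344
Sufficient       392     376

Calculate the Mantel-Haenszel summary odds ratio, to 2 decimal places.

OR_MH = Σ(aᵢdᵢ/nᵢ) / Σ(bᵢcᵢ/nᵢ), where nᵢ is the stratum total.
Stratum 1 (< 50 years): n = 3685; a·d/n = 2232·603/3685 = 365.2364; b·c/n = 255·595/3685 = 41.1737
Stratum 2 (≥ 50 years): n = 2516; a·d/n = 1404·376/2516 = 209.8188; b·c/n = 344·392/2516 = 53.5962
OR_MH = (365.2364 + 209.8188) / (41.1737 + 53.5962) = 575.0551 / 94.7699 = 6.06791

6.07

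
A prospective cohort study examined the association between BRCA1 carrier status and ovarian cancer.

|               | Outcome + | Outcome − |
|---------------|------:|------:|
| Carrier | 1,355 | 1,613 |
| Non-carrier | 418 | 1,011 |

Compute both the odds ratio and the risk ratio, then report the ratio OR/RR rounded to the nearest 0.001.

Cells: a = 1355, b = 1613, c = 418, d = 1011.
OR = (1355·1011)/(1613·418) = 1369905/674234 = 2.03179
Risk in exposed = 1355/2968 = 0.45654; risk in unexposed = 418/1429 = 0.29251; RR = 1.56074
OR/RR = 2.03179 / 1.56074 = 1.30181
The outcome is not rare, so the OR lies further from 1 than the RR.

1.302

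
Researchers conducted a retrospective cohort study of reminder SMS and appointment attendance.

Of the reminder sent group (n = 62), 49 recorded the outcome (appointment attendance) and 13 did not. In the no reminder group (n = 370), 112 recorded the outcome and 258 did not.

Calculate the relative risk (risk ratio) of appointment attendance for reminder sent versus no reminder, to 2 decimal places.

From the description: a = 49, b = 13, c = 112, d = 258.
Risk in exposed = 49/62 = 0.79032; risk in unexposed = 112/370 = 0.30270.
RR = 0.79032 / 0.30270 = 2.61089
The risk among the exposed is 2.61 times that among the unexposed.

2.61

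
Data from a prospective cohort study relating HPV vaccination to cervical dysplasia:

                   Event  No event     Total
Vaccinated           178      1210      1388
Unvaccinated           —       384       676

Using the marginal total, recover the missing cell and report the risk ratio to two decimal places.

0.30

The missing cell is in the unexposed row: 676 − 384 = 292.
So a = 178, b = 1210, c = 292, d = 384.
RR = [a/(a+b)] / [c/(c+d)] = (178/1388) / (292/676) = 0.12824/0.43195 = 0.29689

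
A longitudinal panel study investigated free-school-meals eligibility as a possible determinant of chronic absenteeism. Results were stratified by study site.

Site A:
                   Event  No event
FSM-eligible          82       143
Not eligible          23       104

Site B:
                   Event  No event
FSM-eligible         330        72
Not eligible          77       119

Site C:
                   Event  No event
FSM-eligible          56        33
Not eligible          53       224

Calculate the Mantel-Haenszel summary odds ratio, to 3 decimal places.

5.308

OR_MH = Σ(aᵢdᵢ/nᵢ) / Σ(bᵢcᵢ/nᵢ), where nᵢ is the stratum total.
Stratum 1 (Site A): n = 352; a·d/n = 82·104/352 = 24.2273; b·c/n = 143·23/352 = 9.3438
Stratum 2 (Site B): n = 598; a·d/n = 330·119/598 = 65.6689; b·c/n = 72·77/598 = 9.2709
Stratum 3 (Site C): n = 366; a·d/n = 56·224/366 = 34.2732; b·c/n = 33·53/366 = 4.7787
OR_MH = (24.2273 + 65.6689 + 34.2732) / (9.3438 + 9.2709 + 4.7787) = 124.1694 / 23.3933 = 5.30789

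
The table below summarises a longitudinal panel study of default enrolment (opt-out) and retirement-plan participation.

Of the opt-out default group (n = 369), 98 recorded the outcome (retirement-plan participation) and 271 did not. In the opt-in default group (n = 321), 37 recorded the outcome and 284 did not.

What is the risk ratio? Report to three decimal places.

From the description: a = 98, b = 271, c = 37, d = 284.
Risk in exposed = 98/369 = 0.26558; risk in unexposed = 37/321 = 0.11526.
RR = 0.26558 / 0.11526 = 2.30411
The risk among the exposed is 2.30 times that among the unexposed.

2.304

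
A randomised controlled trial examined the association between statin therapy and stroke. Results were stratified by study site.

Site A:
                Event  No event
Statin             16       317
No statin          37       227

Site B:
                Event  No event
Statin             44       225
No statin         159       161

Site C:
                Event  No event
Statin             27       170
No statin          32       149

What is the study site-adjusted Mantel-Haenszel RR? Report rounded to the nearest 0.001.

RR_MH = Σ(aᵢ·n₀ᵢ/nᵢ) / Σ(cᵢ·n₁ᵢ/nᵢ), with n₁ᵢ = aᵢ+bᵢ (exposed), n₀ᵢ = cᵢ+dᵢ (unexposed), nᵢ = n₁ᵢ+n₀ᵢ.
Stratum 1 (Site A): n₁ = 333, n₀ = 264, n = 597; a·n₀/n = 16·264/597 = 7.0754; c·n₁/n = 37·333/597 = 20.6382
Stratum 2 (Site B): n₁ = 269, n₀ = 320, n = 589; a·n₀/n = 44·320/589 = 23.9049; c·n₁/n = 159·269/589 = 72.6163
Stratum 3 (Site C): n₁ = 197, n₀ = 181, n = 378; a·n₀/n = 27·181/378 = 12.9286; c·n₁/n = 32·197/378 = 16.6772
RR_MH = (7.0754 + 23.9049 + 12.9286) / (20.6382 + 72.6163 + 16.6772) = 43.9089 / 109.9317 = 0.39942

0.399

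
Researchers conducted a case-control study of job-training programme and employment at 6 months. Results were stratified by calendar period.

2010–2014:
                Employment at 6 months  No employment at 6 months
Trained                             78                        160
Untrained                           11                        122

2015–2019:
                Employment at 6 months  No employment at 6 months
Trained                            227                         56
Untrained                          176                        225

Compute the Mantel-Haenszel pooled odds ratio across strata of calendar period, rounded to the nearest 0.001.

5.238

OR_MH = Σ(aᵢdᵢ/nᵢ) / Σ(bᵢcᵢ/nᵢ), where nᵢ is the stratum total.
Stratum 1 (2010–2014): n = 371; a·d/n = 78·122/371 = 25.6496; b·c/n = 160·11/371 = 4.7439
Stratum 2 (2015–2019): n = 684; a·d/n = 227·225/684 = 74.6711; b·c/n = 56·176/684 = 14.4094
OR_MH = (25.6496 + 74.6711) / (4.7439 + 14.4094) = 100.3206 / 19.1533 = 5.23778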